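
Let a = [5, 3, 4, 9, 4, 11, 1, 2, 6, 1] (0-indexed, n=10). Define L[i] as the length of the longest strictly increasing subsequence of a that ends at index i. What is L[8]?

3

   i    0    1    2    3    4    5    6    7    8    9
a[i]    5    3    4    9    4   11    1    2    6    1
L[i]    1    1    2    3    2    4    1    2    3    1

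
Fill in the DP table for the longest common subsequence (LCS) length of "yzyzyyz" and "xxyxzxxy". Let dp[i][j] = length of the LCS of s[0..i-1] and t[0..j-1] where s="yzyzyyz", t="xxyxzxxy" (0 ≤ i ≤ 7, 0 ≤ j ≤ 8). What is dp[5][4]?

   ''  x  x  y  x  z  x  x  y
''  0  0  0  0  0  0  0  0  0
 y  0  0  0  1  1  1  1  1  1
 z  0  0  0  1  1  2  2  2  2
 y  0  0  0  1  1  2  2  2  3
 z  0  0  0  1  1  2  2  2  3
 y  0  0  0  1  1  2  2  2  3
 y  0  0  0  1  1  2  2  2  3
 z  0  0  0  1  1  2  2  2  3

1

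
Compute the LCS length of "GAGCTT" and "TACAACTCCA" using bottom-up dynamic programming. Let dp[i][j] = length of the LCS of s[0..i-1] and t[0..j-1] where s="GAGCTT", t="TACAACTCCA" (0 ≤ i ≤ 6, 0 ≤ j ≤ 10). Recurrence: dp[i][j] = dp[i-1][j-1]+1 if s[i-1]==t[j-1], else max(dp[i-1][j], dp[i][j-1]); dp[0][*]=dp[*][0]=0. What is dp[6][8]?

   ''  T  A  C  A  A  C  T  C  C  A
''  0  0  0  0  0  0  0  0  0  0  0
 G  0  0  0  0  0  0  0  0  0  0  0
 A  0  0  1  1  1  1  1  1  1  1  1
 G  0  0  1  1  1  1  1  1  1  1  1
 C  0  0  1  2  2  2  2  2  2  2  2
 T  0  1  1  2  2  2  2  3  3  3  3
 T  0  1  1  2  2  2  2  3  3  3  3

3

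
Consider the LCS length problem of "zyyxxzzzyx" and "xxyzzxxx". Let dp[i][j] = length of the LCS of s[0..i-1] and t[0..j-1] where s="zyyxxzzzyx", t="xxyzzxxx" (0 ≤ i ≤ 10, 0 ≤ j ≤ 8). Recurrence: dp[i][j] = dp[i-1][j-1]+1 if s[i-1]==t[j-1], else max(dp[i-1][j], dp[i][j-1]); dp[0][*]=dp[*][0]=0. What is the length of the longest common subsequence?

   ''  x  x  y  z  z  x  x  x
''  0  0  0  0  0  0  0  0  0
 z  0  0  0  0  1  1  1  1  1
 y  0  0  0  1  1  1  1  1  1
 y  0  0  0  1  1  1  1  1  1
 x  0  1  1  1  1  1  2  2  2
 x  0  1  2  2  2  2  2  3  3
 z  0  1  2  2  3  3  3  3  3
 z  0  1  2  2  3  4  4  4  4
 z  0  1  2  2  3  4  4  4  4
 y  0  1  2  3  3  4  4  4  4
 x  0  1  2  3  3  4  5  5  5

5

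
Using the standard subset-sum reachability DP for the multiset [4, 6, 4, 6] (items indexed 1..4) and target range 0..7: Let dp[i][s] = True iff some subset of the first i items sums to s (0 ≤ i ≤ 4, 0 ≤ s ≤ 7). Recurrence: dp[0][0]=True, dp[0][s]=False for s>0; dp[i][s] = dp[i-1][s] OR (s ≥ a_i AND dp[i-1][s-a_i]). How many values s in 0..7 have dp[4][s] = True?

3

i\s   0   1   2   3   4   5   6   7
  0   T   F   F   F   F   F   F   F
  1   T   F   F   F   T   F   F   F
  2   T   F   F   F   T   F   T   F
  3   T   F   F   F   T   F   T   F
  4   T   F   F   F   T   F   T   F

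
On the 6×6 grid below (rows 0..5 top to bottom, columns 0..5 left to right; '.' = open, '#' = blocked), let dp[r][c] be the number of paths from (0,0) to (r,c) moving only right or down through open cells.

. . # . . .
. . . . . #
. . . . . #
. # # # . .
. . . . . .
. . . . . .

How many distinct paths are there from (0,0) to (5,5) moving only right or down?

33

r\c   0   1   2   3   4   5
  0   1   1   0   0   0   0
  1   1   2   2   2   2   0
  2   1   3   5   7   9   0
  3   1   0   0   0   9   9
  4   1   1   1   1  10  19
  5   1   2   3   4  14  33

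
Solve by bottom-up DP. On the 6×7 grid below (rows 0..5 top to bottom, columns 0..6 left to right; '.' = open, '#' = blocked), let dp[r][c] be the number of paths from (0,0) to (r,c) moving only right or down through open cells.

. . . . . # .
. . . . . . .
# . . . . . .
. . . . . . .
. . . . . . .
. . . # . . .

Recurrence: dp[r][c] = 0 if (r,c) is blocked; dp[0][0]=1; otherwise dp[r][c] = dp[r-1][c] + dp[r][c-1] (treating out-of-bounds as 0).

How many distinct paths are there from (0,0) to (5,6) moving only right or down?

r\c   0   1   2   3   4   5   6
  0   1   1   1   1   1   0   0
  1   1   2   3   4   5   5   5
  2   0   2   5   9  14  19  24
  3   0   2   7  16  30  49  73
  4   0   2   9  25  55 104 177
  5   0   2  11   0  55 159 336

336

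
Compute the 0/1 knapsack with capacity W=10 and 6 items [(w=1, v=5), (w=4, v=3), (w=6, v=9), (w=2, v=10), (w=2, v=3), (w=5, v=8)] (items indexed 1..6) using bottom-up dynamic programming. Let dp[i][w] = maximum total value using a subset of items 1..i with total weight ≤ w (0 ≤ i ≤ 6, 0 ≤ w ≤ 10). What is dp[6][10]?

26

i\w   0   1   2   3   4   5   6   7   8   9  10
  0   0   0   0   0   0   0   0   0   0   0   0
  1   0   5   5   5   5   5   5   5   5   5   5
  2   0   5   5   5   5   8   8   8   8   8   8
  3   0   5   5   5   5   8   9  14  14  14  14
  4   0   5  10  15  15  15  15  18  19  24  24
  5   0   5  10  15  15  18  18  18  19  24  24
  6   0   5  10  15  15  18  18  18  23  24  26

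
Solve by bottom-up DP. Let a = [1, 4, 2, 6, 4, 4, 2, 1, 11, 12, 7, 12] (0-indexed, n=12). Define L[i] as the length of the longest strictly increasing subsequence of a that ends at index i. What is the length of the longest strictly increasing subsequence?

5

   i    0    1    2    3    4    5    6    7    8    9   10   11
a[i]    1    4    2    6    4    4    2    1   11   12    7   12
L[i]    1    2    2    3    3    3    2    1    4    5    4    5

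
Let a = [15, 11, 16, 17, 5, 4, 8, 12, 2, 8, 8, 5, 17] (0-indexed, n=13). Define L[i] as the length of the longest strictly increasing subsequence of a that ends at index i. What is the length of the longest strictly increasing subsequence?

   i    0    1    2    3    4    5    6    7    8    9   10   11   12
a[i]   15   11   16   17    5    4    8   12    2    8    8    5   17
L[i]    1    1    2    3    1    1    2    3    1    2    2    2    4

4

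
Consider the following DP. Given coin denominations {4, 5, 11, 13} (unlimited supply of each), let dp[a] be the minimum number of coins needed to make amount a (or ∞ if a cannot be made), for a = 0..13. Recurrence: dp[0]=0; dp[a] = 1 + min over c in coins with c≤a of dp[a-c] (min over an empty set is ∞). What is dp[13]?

1

 a  0  1  2  3  4  5  6  7  8  9 10 11 12 13
dp  0  -  -  -  1  1  -  -  2  2  2  1  3  1
(- denotes ∞ / unreachable)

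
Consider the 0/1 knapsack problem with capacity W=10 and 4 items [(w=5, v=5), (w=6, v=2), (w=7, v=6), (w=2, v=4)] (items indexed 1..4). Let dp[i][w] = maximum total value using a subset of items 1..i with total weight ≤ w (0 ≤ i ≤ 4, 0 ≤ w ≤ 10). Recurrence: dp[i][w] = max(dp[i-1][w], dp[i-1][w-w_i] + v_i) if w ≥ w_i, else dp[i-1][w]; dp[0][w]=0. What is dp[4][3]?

4

i\w   0   1   2   3   4   5   6   7   8   9  10
  0   0   0   0   0   0   0   0   0   0   0   0
  1   0   0   0   0   0   5   5   5   5   5   5
  2   0   0   0   0   0   5   5   5   5   5   5
  3   0   0   0   0   0   5   5   6   6   6   6
  4   0   0   4   4   4   5   5   9   9  10  10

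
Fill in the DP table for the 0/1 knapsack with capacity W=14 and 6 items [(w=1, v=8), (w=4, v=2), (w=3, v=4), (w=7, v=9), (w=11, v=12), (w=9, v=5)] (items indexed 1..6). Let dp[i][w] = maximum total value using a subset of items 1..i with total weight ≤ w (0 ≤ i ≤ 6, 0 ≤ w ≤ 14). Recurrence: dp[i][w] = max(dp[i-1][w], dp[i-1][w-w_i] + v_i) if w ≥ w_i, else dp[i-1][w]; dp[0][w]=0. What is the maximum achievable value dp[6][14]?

i\w   0   1   2   3   4   5   6   7   8   9  10  11  12  13  14
  0   0   0   0   0   0   0   0   0   0   0   0   0   0   0   0
  1   0   8   8   8   8   8   8   8   8   8   8   8   8   8   8
  2   0   8   8   8   8  10  10  10  10  10  10  10  10  10  10
  3   0   8   8   8  12  12  12  12  14  14  14  14  14  14  14
  4   0   8   8   8  12  12  12  12  17  17  17  21  21  21  21
  5   0   8   8   8  12  12  12  12  17  17  17  21  21  21  21
  6   0   8   8   8  12  12  12  12  17  17  17  21  21  21  21

21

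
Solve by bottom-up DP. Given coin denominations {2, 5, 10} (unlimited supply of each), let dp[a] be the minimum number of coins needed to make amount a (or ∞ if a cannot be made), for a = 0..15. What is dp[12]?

 a  0  1  2  3  4  5  6  7  8  9 10 11 12 13 14 15
dp  0  -  1  -  2  1  3  2  4  3  1  4  2  5  3  2
(- denotes ∞ / unreachable)

2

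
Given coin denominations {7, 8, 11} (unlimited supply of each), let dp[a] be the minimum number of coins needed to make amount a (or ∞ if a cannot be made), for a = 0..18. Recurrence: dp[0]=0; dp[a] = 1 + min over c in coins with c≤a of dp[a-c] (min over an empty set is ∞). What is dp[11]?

1

 a  0  1  2  3  4  5  6  7  8  9 10 11 12 13 14 15 16 17 18
dp  0  -  -  -  -  -  -  1  1  -  -  1  -  -  2  2  2  -  2
(- denotes ∞ / unreachable)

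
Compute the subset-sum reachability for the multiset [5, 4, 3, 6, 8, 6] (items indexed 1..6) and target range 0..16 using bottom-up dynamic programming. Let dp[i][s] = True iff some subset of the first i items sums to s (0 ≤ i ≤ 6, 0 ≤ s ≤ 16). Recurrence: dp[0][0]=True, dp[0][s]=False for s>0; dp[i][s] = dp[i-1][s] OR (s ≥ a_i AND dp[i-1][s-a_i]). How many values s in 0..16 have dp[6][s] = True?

15

i\s   0   1   2   3   4   5   6   7   8   9  10  11  12  13  14  15  16
  0   T   F   F   F   F   F   F   F   F   F   F   F   F   F   F   F   F
  1   T   F   F   F   F   T   F   F   F   F   F   F   F   F   F   F   F
  2   T   F   F   F   T   T   F   F   F   T   F   F   F   F   F   F   F
  3   T   F   F   T   T   T   F   T   T   T   F   F   T   F   F   F   F
  4   T   F   F   T   T   T   T   T   T   T   T   T   T   T   T   T   F
  5   T   F   F   T   T   T   T   T   T   T   T   T   T   T   T   T   T
  6   T   F   F   T   T   T   T   T   T   T   T   T   T   T   T   T   T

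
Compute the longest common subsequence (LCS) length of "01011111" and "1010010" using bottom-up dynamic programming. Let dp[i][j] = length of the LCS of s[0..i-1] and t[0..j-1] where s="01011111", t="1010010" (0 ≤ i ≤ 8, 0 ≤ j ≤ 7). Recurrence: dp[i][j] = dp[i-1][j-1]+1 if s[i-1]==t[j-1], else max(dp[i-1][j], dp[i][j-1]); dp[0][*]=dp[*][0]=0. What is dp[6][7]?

4

   ''  1  0  1  0  0  1  0
''  0  0  0  0  0  0  0  0
 0  0  0  1  1  1  1  1  1
 1  0  1  1  2  2  2  2  2
 0  0  1  2  2  3  3  3  3
 1  0  1  2  3  3  3  4  4
 1  0  1  2  3  3  3  4  4
 1  0  1  2  3  3  3  4  4
 1  0  1  2  3  3  3  4  4
 1  0  1  2  3  3  3  4  4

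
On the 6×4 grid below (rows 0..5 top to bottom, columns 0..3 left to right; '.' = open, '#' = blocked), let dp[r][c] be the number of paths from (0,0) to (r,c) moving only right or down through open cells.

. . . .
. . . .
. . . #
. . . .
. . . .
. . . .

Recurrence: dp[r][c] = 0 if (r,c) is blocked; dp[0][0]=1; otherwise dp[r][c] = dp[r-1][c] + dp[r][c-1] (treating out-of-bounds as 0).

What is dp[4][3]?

25

r\c   0   1   2   3
  0   1   1   1   1
  1   1   2   3   4
  2   1   3   6   0
  3   1   4  10  10
  4   1   5  15  25
  5   1   6  21  46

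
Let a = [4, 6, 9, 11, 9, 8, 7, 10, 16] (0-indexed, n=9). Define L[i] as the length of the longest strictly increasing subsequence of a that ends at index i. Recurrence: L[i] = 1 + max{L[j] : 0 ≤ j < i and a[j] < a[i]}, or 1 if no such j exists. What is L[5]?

3

   i    0    1    2    3    4    5    6    7    8
a[i]    4    6    9   11    9    8    7   10   16
L[i]    1    2    3    4    3    3    3    4    5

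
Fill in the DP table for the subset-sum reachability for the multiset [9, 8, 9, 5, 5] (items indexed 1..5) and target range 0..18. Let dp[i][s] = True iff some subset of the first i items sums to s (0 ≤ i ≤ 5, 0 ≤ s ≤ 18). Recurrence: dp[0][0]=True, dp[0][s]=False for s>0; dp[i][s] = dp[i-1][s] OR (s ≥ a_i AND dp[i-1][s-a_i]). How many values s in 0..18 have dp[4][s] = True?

8

i\s   0   1   2   3   4   5   6   7   8   9  10  11  12  13  14  15  16  17  18
  0   T   F   F   F   F   F   F   F   F   F   F   F   F   F   F   F   F   F   F
  1   T   F   F   F   F   F   F   F   F   T   F   F   F   F   F   F   F   F   F
  2   T   F   F   F   F   F   F   F   T   T   F   F   F   F   F   F   F   T   F
  3   T   F   F   F   F   F   F   F   T   T   F   F   F   F   F   F   F   T   T
  4   T   F   F   F   F   T   F   F   T   T   F   F   F   T   T   F   F   T   T
  5   T   F   F   F   F   T   F   F   T   T   T   F   F   T   T   F   F   T   T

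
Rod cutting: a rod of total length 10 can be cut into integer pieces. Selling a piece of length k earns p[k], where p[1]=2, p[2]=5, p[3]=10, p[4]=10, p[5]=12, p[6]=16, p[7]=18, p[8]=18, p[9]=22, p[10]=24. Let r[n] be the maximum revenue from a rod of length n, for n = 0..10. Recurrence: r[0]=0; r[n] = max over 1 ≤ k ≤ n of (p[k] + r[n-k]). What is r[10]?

   n    0    1    2    3    4    5    6    7    8    9   10
r[n]    0    2    5   10   12   15   20   22   25   30   32

32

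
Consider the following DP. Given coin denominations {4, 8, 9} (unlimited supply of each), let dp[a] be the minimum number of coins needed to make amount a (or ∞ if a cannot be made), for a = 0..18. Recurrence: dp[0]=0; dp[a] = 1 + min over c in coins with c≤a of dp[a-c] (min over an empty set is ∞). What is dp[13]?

 a  0  1  2  3  4  5  6  7  8  9 10 11 12 13 14 15 16 17 18
dp  0  -  -  -  1  -  -  -  1  1  -  -  2  2  -  -  2  2  2
(- denotes ∞ / unreachable)

2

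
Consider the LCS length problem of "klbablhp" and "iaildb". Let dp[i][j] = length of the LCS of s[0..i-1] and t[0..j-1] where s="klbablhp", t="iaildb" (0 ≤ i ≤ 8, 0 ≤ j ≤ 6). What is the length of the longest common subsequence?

   ''  i  a  i  l  d  b
''  0  0  0  0  0  0  0
 k  0  0  0  0  0  0  0
 l  0  0  0  0  1  1  1
 b  0  0  0  0  1  1  2
 a  0  0  1  1  1  1  2
 b  0  0  1  1  1  1  2
 l  0  0  1  1  2  2  2
 h  0  0  1  1  2  2  2
 p  0  0  1  1  2  2  2

2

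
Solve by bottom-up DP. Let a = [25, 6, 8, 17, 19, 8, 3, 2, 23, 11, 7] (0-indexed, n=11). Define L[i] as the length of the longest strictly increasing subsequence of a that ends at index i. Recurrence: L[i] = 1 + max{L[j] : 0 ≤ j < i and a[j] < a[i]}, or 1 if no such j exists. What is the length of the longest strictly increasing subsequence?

5

   i    0    1    2    3    4    5    6    7    8    9   10
a[i]   25    6    8   17   19    8    3    2   23   11    7
L[i]    1    1    2    3    4    2    1    1    5    3    2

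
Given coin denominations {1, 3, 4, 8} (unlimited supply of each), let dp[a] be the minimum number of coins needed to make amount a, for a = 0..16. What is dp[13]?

 a  0  1  2  3  4  5  6  7  8  9 10 11 12 13 14 15 16
dp  0  1  2  1  1  2  2  2  1  2  3  2  2  3  3  3  2

3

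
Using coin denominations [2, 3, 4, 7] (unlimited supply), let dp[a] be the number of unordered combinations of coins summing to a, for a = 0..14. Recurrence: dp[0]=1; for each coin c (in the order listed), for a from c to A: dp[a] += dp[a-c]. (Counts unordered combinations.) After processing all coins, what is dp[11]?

after  coin     0     1     2     3     4     5     6     7     8     9    10    11    12    13    14
          2     1     0     1     0     1     0     1     0     1     0     1     0     1     0     1
          3     1     0     1     1     1     1     2     1     2     2     2     2     3     2     3
          4     1     0     1     1     2     1     3     2     4     3     5     4     7     5     8
          7     1     0     1     1     2     1     3     3     4     4     6     6     8     8    11

6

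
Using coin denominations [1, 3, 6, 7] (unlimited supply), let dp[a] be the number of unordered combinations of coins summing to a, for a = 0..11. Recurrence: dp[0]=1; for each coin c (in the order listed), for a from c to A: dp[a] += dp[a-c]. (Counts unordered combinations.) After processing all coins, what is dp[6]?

4

after  coin     0     1     2     3     4     5     6     7     8     9    10    11
          1     1     1     1     1     1     1     1     1     1     1     1     1
          3     1     1     1     2     2     2     3     3     3     4     4     4
          6     1     1     1     2     2     2     4     4     4     6     6     6
          7     1     1     1     2     2     2     4     5     5     7     8     8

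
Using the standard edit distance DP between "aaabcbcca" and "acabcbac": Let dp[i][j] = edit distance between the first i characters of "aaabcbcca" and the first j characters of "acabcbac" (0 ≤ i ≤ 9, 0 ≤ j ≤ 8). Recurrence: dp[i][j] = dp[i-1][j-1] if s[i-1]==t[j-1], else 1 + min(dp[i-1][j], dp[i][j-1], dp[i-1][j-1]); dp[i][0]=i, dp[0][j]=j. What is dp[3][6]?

   ''  a  c  a  b  c  b  a  c
''  0  1  2  3  4  5  6  7  8
 a  1  0  1  2  3  4  5  6  7
 a  2  1  1  1  2  3  4  5  6
 a  3  2  2  1  2  3  4  4  5
 b  4  3  3  2  1  2  3  4  5
 c  5  4  3  3  2  1  2  3  4
 b  6  5  4  4  3  2  1  2  3
 c  7  6  5  5  4  3  2  2  2
 c  8  7  6  6  5  4  3  3  2
 a  9  8  7  6  6  5  4  3  3

4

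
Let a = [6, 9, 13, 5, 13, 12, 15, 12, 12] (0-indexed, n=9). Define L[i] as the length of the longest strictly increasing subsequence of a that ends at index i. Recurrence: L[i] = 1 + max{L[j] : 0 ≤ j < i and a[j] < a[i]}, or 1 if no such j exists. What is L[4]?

3

   i    0    1    2    3    4    5    6    7    8
a[i]    6    9   13    5   13   12   15   12   12
L[i]    1    2    3    1    3    3    4    3    3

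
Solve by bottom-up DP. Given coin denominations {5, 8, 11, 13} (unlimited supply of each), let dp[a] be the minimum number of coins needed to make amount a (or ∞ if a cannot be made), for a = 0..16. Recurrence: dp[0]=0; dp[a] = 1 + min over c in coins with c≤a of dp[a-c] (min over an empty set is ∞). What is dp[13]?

1

 a  0  1  2  3  4  5  6  7  8  9 10 11 12 13 14 15 16
dp  0  -  -  -  -  1  -  -  1  -  2  1  -  1  -  3  2
(- denotes ∞ / unreachable)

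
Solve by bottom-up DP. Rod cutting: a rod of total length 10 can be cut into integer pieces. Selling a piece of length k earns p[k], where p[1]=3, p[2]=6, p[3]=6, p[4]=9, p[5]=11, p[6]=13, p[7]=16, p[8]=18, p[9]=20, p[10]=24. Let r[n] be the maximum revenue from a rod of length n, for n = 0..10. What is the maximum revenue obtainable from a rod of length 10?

   n    0    1    2    3    4    5    6    7    8    9   10
r[n]    0    3    6    9   12   15   18   21   24   27   30

30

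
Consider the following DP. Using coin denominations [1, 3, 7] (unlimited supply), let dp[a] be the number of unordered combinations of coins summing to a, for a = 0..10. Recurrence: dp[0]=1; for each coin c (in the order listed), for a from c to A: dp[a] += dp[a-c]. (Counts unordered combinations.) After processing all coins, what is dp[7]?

4

after  coin     0     1     2     3     4     5     6     7     8     9    10
          1     1     1     1     1     1     1     1     1     1     1     1
          3     1     1     1     2     2     2     3     3     3     4     4
          7     1     1     1     2     2     2     3     4     4     5     6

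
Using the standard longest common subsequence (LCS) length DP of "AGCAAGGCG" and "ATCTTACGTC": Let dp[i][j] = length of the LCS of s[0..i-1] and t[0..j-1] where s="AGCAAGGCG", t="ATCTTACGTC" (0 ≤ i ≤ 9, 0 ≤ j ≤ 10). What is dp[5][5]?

   ''  A  T  C  T  T  A  C  G  T  C
''  0  0  0  0  0  0  0  0  0  0  0
 A  0  1  1  1  1  1  1  1  1  1  1
 G  0  1  1  1  1  1  1  1  2  2  2
 C  0  1  1  2  2  2  2  2  2  2  3
 A  0  1  1  2  2  2  3  3  3  3  3
 A  0  1  1  2  2  2  3  3  3  3  3
 G  0  1  1  2  2  2  3  3  4  4  4
 G  0  1  1  2  2  2  3  3  4  4  4
 C  0  1  1  2  2  2  3  4  4  4  5
 G  0  1  1  2  2  2  3  4  5  5  5

2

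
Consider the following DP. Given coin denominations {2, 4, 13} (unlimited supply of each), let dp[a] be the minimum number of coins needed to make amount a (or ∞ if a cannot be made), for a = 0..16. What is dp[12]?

3

 a  0  1  2  3  4  5  6  7  8  9 10 11 12 13 14 15 16
dp  0  -  1  -  1  -  2  -  2  -  3  -  3  1  4  2  4
(- denotes ∞ / unreachable)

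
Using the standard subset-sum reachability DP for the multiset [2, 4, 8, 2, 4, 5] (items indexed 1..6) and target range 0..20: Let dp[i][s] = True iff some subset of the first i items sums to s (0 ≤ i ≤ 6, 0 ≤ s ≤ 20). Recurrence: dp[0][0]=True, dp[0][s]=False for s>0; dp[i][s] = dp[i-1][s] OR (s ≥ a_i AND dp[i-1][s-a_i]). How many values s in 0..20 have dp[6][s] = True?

19

i\s   0   1   2   3   4   5   6   7   8   9  10  11  12  13  14  15  16  17  18  19  20
  0   T   F   F   F   F   F   F   F   F   F   F   F   F   F   F   F   F   F   F   F   F
  1   T   F   T   F   F   F   F   F   F   F   F   F   F   F   F   F   F   F   F   F   F
  2   T   F   T   F   T   F   T   F   F   F   F   F   F   F   F   F   F   F   F   F   F
  3   T   F   T   F   T   F   T   F   T   F   T   F   T   F   T   F   F   F   F   F   F
  4   T   F   T   F   T   F   T   F   T   F   T   F   T   F   T   F   T   F   F   F   F
  5   T   F   T   F   T   F   T   F   T   F   T   F   T   F   T   F   T   F   T   F   T
  6   T   F   T   F   T   T   T   T   T   T   T   T   T   T   T   T   T   T   T   T   T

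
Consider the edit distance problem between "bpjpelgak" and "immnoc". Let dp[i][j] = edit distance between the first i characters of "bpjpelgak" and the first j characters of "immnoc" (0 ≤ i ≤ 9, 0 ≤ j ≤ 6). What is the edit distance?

9

   ''  i  m  m  n  o  c
''  0  1  2  3  4  5  6
 b  1  1  2  3  4  5  6
 p  2  2  2  3  4  5  6
 j  3  3  3  3  4  5  6
 p  4  4  4  4  4  5  6
 e  5  5  5  5  5  5  6
 l  6  6  6  6  6  6  6
 g  7  7  7  7  7  7  7
 a  8  8  8  8  8  8  8
 k  9  9  9  9  9  9  9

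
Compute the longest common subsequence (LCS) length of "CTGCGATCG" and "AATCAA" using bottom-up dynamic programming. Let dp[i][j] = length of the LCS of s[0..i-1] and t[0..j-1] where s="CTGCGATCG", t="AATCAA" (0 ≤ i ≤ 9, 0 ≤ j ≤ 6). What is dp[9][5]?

3

   ''  A  A  T  C  A  A
''  0  0  0  0  0  0  0
 C  0  0  0  0  1  1  1
 T  0  0  0  1  1  1  1
 G  0  0  0  1  1  1  1
 C  0  0  0  1  2  2  2
 G  0  0  0  1  2  2  2
 A  0  1  1  1  2  3  3
 T  0  1  1  2  2  3  3
 C  0  1  1  2  3  3  3
 G  0  1  1  2  3  3  3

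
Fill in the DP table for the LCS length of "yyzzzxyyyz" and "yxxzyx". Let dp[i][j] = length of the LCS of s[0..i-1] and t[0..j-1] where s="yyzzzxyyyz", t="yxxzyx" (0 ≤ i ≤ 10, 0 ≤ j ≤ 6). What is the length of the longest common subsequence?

   ''  y  x  x  z  y  x
''  0  0  0  0  0  0  0
 y  0  1  1  1  1  1  1
 y  0  1  1  1  1  2  2
 z  0  1  1  1  2  2  2
 z  0  1  1  1  2  2  2
 z  0  1  1  1  2  2  2
 x  0  1  2  2  2  2  3
 y  0  1  2  2  2  3  3
 y  0  1  2  2  2  3  3
 y  0  1  2  2  2  3  3
 z  0  1  2  2  3  3  3

3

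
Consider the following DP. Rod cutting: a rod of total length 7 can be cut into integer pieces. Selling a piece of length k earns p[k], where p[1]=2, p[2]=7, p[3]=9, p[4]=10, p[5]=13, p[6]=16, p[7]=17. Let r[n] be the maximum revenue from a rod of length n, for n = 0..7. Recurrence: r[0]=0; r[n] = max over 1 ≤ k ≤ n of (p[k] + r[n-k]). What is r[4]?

   n    0    1    2    3    4    5    6    7
r[n]    0    2    7    9   14   16   21   23

14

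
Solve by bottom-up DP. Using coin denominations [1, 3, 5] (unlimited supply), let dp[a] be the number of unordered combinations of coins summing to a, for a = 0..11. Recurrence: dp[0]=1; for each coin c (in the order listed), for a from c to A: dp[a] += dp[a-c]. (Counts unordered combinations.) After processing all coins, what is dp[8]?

5

after  coin     0     1     2     3     4     5     6     7     8     9    10    11
          1     1     1     1     1     1     1     1     1     1     1     1     1
          3     1     1     1     2     2     2     3     3     3     4     4     4
          5     1     1     1     2     2     3     4     4     5     6     7     8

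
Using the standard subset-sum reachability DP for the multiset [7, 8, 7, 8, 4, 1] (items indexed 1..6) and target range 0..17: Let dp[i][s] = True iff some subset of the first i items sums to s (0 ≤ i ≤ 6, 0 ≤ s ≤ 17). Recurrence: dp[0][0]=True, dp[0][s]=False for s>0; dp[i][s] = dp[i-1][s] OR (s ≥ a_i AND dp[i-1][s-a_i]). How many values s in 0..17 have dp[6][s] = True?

i\s   0   1   2   3   4   5   6   7   8   9  10  11  12  13  14  15  16  17
  0   T   F   F   F   F   F   F   F   F   F   F   F   F   F   F   F   F   F
  1   T   F   F   F   F   F   F   T   F   F   F   F   F   F   F   F   F   F
  2   T   F   F   F   F   F   F   T   T   F   F   F   F   F   F   T   F   F
  3   T   F   F   F   F   F   F   T   T   F   F   F   F   F   T   T   F   F
  4   T   F   F   F   F   F   F   T   T   F   F   F   F   F   T   T   T   F
  5   T   F   F   F   T   F   F   T   T   F   F   T   T   F   T   T   T   F
  6   T   T   F   F   T   T   F   T   T   T   F   T   T   T   T   T   T   T

14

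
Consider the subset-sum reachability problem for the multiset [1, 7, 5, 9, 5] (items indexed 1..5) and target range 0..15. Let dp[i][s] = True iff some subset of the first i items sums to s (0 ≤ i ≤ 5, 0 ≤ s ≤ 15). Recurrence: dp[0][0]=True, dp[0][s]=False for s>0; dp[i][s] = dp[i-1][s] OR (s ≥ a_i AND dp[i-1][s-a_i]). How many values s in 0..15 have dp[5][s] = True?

13

i\s   0   1   2   3   4   5   6   7   8   9  10  11  12  13  14  15
  0   T   F   F   F   F   F   F   F   F   F   F   F   F   F   F   F
  1   T   T   F   F   F   F   F   F   F   F   F   F   F   F   F   F
  2   T   T   F   F   F   F   F   T   T   F   F   F   F   F   F   F
  3   T   T   F   F   F   T   T   T   T   F   F   F   T   T   F   F
  4   T   T   F   F   F   T   T   T   T   T   T   F   T   T   T   T
  5   T   T   F   F   F   T   T   T   T   T   T   T   T   T   T   T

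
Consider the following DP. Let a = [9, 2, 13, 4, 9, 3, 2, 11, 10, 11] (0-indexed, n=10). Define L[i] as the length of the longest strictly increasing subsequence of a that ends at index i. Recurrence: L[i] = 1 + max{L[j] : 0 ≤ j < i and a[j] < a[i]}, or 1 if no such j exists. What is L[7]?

   i    0    1    2    3    4    5    6    7    8    9
a[i]    9    2   13    4    9    3    2   11   10   11
L[i]    1    1    2    2    3    2    1    4    4    5

4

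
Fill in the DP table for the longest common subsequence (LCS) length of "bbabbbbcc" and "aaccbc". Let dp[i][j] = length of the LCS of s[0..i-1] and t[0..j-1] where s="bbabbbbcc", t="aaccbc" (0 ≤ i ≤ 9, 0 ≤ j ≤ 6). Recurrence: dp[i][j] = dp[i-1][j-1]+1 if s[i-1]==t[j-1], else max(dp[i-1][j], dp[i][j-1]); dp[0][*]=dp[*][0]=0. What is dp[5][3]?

   ''  a  a  c  c  b  c
''  0  0  0  0  0  0  0
 b  0  0  0  0  0  1  1
 b  0  0  0  0  0  1  1
 a  0  1  1  1  1  1  1
 b  0  1  1  1  1  2  2
 b  0  1  1  1  1  2  2
 b  0  1  1  1  1  2  2
 b  0  1  1  1  1  2  2
 c  0  1  1  2  2  2  3
 c  0  1  1  2  3  3  3

1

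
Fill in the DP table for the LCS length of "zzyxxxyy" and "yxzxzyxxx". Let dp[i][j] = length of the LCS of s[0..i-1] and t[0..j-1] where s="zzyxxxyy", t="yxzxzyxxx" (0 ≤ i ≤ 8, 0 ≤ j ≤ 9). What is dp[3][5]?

   ''  y  x  z  x  z  y  x  x  x
''  0  0  0  0  0  0  0  0  0  0
 z  0  0  0  1  1  1  1  1  1  1
 z  0  0  0  1  1  2  2  2  2  2
 y  0  1  1  1  1  2  3  3  3  3
 x  0  1  2  2  2  2  3  4  4  4
 x  0  1  2  2  3  3  3  4  5  5
 x  0  1  2  2  3  3  3  4  5  6
 y  0  1  2  2  3  3  4  4  5  6
 y  0  1  2  2  3  3  4  4  5  6

2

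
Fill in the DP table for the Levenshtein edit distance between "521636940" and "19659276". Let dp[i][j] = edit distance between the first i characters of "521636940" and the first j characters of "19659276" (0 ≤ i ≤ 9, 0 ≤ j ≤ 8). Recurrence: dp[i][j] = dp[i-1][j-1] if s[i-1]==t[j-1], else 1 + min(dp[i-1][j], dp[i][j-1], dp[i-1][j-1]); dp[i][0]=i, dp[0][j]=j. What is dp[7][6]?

   ''  1  9  6  5  9  2  7  6
''  0  1  2  3  4  5  6  7  8
 5  1  1  2  3  3  4  5  6  7
 2  2  2  2  3  4  4  4  5  6
 1  3  2  3  3  4  5  5  5  6
 6  4  3  3  3  4  5  6  6  5
 3  5  4  4  4  4  5  6  7  6
 6  6  5  5  4  5  5  6  7  7
 9  7  6  5  5  5  5  6  7  8
 4  8  7  6  6  6  6  6  7  8
 0  9  8  7  7  7  7  7  7  8

6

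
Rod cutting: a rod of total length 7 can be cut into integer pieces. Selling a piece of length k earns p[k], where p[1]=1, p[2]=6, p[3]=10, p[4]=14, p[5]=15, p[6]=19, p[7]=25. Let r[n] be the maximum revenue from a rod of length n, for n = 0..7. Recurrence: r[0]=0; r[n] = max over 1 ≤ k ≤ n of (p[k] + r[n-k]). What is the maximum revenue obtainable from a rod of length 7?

25

   n    0    1    2    3    4    5    6    7
r[n]    0    1    6   10   14   16   20   25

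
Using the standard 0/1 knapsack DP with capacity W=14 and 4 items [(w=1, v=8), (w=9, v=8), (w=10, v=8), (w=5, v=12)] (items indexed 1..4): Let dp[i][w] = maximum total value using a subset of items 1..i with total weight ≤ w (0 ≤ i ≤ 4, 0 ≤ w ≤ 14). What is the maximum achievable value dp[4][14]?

i\w   0   1   2   3   4   5   6   7   8   9  10  11  12  13  14
  0   0   0   0   0   0   0   0   0   0   0   0   0   0   0   0
  1   0   8   8   8   8   8   8   8   8   8   8   8   8   8   8
  2   0   8   8   8   8   8   8   8   8   8  16  16  16  16  16
  3   0   8   8   8   8   8   8   8   8   8  16  16  16  16  16
  4   0   8   8   8   8  12  20  20  20  20  20  20  20  20  20

20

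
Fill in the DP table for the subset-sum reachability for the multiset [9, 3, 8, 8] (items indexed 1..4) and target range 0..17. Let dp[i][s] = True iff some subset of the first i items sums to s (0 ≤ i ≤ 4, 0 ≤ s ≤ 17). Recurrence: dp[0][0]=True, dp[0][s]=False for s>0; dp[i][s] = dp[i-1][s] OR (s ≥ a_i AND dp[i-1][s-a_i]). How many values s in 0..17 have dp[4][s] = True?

8

i\s   0   1   2   3   4   5   6   7   8   9  10  11  12  13  14  15  16  17
  0   T   F   F   F   F   F   F   F   F   F   F   F   F   F   F   F   F   F
  1   T   F   F   F   F   F   F   F   F   T   F   F   F   F   F   F   F   F
  2   T   F   F   T   F   F   F   F   F   T   F   F   T   F   F   F   F   F
  3   T   F   F   T   F   F   F   F   T   T   F   T   T   F   F   F   F   T
  4   T   F   F   T   F   F   F   F   T   T   F   T   T   F   F   F   T   T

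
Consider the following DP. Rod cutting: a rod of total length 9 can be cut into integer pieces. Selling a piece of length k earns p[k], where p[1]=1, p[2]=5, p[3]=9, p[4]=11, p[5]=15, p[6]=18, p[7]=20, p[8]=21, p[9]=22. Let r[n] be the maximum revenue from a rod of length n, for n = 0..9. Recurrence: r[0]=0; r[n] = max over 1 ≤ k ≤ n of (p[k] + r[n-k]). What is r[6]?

   n    0    1    2    3    4    5    6    7    8    9
r[n]    0    1    5    9   11   15   18   20   24   27

18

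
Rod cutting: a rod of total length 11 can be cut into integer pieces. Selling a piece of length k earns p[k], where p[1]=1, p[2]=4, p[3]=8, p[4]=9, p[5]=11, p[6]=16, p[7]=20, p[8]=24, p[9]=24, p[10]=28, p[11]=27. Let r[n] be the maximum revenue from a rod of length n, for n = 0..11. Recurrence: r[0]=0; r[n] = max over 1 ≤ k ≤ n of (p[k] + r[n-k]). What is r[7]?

20

   n    0    1    2    3    4    5    6    7    8    9   10   11
r[n]    0    1    4    8    9   12   16   20   24   25   28   32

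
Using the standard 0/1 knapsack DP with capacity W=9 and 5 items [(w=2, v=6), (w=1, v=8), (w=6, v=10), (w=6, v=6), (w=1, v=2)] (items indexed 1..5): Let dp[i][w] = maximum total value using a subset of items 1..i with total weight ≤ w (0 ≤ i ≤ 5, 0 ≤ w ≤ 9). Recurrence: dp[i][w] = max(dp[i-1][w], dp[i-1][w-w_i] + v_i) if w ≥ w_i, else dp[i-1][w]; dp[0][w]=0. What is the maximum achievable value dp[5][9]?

i\w   0   1   2   3   4   5   6   7   8   9
  0   0   0   0   0   0   0   0   0   0   0
  1   0   0   6   6   6   6   6   6   6   6
  2   0   8   8  14  14  14  14  14  14  14
  3   0   8   8  14  14  14  14  18  18  24
  4   0   8   8  14  14  14  14  18  18  24
  5   0   8  10  14  16  16  16  18  20  24

24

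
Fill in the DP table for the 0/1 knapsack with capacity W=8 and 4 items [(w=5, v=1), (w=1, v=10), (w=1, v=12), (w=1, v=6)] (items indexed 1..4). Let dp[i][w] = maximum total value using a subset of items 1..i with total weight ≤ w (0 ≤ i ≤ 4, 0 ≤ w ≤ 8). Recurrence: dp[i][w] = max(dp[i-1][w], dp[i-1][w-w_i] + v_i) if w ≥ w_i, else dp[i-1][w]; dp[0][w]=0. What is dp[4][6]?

28

i\w   0   1   2   3   4   5   6   7   8
  0   0   0   0   0   0   0   0   0   0
  1   0   0   0   0   0   1   1   1   1
  2   0  10  10  10  10  10  11  11  11
  3   0  12  22  22  22  22  22  23  23
  4   0  12  22  28  28  28  28  28  29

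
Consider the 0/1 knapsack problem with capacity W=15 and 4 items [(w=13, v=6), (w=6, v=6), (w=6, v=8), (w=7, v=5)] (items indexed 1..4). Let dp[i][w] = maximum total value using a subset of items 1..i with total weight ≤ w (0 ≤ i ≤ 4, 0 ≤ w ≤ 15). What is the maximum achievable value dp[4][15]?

14

i\w   0   1   2   3   4   5   6   7   8   9  10  11  12  13  14  15
  0   0   0   0   0   0   0   0   0   0   0   0   0   0   0   0   0
  1   0   0   0   0   0   0   0   0   0   0   0   0   0   6   6   6
  2   0   0   0   0   0   0   6   6   6   6   6   6   6   6   6   6
  3   0   0   0   0   0   0   8   8   8   8   8   8  14  14  14  14
  4   0   0   0   0   0   0   8   8   8   8   8   8  14  14  14  14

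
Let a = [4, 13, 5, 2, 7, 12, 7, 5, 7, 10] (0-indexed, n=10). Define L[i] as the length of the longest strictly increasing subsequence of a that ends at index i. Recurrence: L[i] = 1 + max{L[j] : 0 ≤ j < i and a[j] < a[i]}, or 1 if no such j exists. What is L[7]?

   i    0    1    2    3    4    5    6    7    8    9
a[i]    4   13    5    2    7   12    7    5    7   10
L[i]    1    2    2    1    3    4    3    2    3    4

2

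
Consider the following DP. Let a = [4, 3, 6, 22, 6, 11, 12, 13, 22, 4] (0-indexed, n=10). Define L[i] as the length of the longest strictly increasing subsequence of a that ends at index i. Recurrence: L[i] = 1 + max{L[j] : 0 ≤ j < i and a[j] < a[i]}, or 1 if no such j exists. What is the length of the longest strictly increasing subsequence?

6

   i    0    1    2    3    4    5    6    7    8    9
a[i]    4    3    6   22    6   11   12   13   22    4
L[i]    1    1    2    3    2    3    4    5    6    2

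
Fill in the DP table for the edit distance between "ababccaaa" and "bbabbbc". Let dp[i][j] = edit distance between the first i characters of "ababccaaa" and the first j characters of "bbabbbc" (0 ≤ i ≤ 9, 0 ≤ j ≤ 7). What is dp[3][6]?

   ''  b  b  a  b  b  b  c
''  0  1  2  3  4  5  6  7
 a  1  1  2  2  3  4  5  6
 b  2  1  1  2  2  3  4  5
 a  3  2  2  1  2  3  4  5
 b  4  3  2  2  1  2  3  4
 c  5  4  3  3  2  2  3  3
 c  6  5  4  4  3  3  3  3
 a  7  6  5  4  4  4  4  4
 a  8  7  6  5  5  5  5  5
 a  9  8  7  6  6  6  6  6

4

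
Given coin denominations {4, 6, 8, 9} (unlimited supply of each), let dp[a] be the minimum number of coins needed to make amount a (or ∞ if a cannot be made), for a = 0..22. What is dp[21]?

3

 a  0  1  2  3  4  5  6  7  8  9 10 11 12 13 14 15 16 17 18 19 20 21 22
dp  0  -  -  -  1  -  1  -  1  1  2  -  2  2  2  2  2  2  2  3  3  3  3
(- denotes ∞ / unreachable)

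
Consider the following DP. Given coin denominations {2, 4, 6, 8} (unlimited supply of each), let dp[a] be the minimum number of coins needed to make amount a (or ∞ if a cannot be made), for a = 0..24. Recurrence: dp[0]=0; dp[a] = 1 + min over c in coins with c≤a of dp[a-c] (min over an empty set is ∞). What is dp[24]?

3

 a  0  1  2  3  4  5  6  7  8  9 10 11 12 13 14 15 16 17 18 19 20 21 22 23 24
dp  0  -  1  -  1  -  1  -  1  -  2  -  2  -  2  -  2  -  3  -  3  -  3  -  3
(- denotes ∞ / unreachable)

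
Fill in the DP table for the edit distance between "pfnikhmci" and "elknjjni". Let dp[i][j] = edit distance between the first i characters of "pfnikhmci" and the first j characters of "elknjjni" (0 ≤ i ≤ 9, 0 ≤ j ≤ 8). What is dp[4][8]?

   ''  e  l  k  n  j  j  n  i
''  0  1  2  3  4  5  6  7  8
 p  1  1  2  3  4  5  6  7  8
 f  2  2  2  3  4  5  6  7  8
 n  3  3  3  3  3  4  5  6  7
 i  4  4  4  4  4  4  5  6  6
 k  5  5  5  4  5  5  5  6  7
 h  6  6  6  5  5  6  6  6  7
 m  7  7  7  6  6  6  7  7  7
 c  8  8  8  7  7  7  7  8  8
 i  9  9  9  8  8  8  8  8  8

6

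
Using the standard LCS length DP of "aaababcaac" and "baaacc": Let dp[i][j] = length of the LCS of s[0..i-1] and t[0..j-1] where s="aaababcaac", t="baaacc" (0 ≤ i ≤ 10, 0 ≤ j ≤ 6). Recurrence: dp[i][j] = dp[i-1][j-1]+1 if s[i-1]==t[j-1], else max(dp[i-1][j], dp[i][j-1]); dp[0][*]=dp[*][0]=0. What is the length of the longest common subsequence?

   ''  b  a  a  a  c  c
''  0  0  0  0  0  0  0
 a  0  0  1  1  1  1  1
 a  0  0  1  2  2  2  2
 a  0  0  1  2  3  3  3
 b  0  1  1  2  3  3  3
 a  0  1  2  2  3  3  3
 b  0  1  2  2  3  3  3
 c  0  1  2  2  3  4  4
 a  0  1  2  3  3  4  4
 a  0  1  2  3  4  4  4
 c  0  1  2  3  4  5  5

5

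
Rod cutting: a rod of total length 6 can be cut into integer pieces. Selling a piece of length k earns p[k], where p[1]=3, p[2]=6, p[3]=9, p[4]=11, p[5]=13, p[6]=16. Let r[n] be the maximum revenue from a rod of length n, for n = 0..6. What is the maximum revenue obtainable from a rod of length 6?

   n    0    1    2    3    4    5    6
r[n]    0    3    6    9   12   15   18

18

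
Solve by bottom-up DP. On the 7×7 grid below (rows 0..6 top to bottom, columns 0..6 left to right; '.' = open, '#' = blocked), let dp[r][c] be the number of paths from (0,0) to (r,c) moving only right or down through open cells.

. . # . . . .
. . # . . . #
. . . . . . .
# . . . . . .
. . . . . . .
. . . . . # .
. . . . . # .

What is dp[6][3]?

45

r\c   0   1   2   3   4   5   6
  0   1   1   0   0   0   0   0
  1   1   2   0   0   0   0   0
  2   1   3   3   3   3   3   3
  3   0   3   6   9  12  15  18
  4   0   3   9  18  30  45  63
  5   0   3  12  30  60   0  63
  6   0   3  15  45 105   0  63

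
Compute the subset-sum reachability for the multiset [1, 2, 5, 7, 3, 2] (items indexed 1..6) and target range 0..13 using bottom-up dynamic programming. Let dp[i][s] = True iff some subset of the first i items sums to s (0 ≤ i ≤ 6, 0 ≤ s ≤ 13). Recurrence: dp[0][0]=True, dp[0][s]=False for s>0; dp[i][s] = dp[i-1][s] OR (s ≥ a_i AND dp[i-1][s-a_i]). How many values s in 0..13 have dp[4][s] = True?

12

i\s   0   1   2   3   4   5   6   7   8   9  10  11  12  13
  0   T   F   F   F   F   F   F   F   F   F   F   F   F   F
  1   T   T   F   F   F   F   F   F   F   F   F   F   F   F
  2   T   T   T   T   F   F   F   F   F   F   F   F   F   F
  3   T   T   T   T   F   T   T   T   T   F   F   F   F   F
  4   T   T   T   T   F   T   T   T   T   T   T   F   T   T
  5   T   T   T   T   T   T   T   T   T   T   T   T   T   T
  6   T   T   T   T   T   T   T   T   T   T   T   T   T   T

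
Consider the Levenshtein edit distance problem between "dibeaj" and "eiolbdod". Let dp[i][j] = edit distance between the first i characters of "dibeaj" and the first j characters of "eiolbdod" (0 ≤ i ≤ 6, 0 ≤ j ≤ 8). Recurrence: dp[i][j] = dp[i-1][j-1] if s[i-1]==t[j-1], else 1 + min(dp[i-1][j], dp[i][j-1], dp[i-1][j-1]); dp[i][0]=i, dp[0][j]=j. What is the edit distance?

6

   ''  e  i  o  l  b  d  o  d
''  0  1  2  3  4  5  6  7  8
 d  1  1  2  3  4  5  5  6  7
 i  2  2  1  2  3  4  5  6  7
 b  3  3  2  2  3  3  4  5  6
 e  4  3  3  3  3  4  4  5  6
 a  5  4  4  4  4  4  5  5  6
 j  6  5  5  5  5  5  5  6  6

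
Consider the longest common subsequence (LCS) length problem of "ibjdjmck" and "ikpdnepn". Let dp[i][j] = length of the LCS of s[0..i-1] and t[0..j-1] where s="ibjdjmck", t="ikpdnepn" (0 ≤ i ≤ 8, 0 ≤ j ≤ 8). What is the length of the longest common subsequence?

   ''  i  k  p  d  n  e  p  n
''  0  0  0  0  0  0  0  0  0
 i  0  1  1  1  1  1  1  1  1
 b  0  1  1  1  1  1  1  1  1
 j  0  1  1  1  1  1  1  1  1
 d  0  1  1  1  2  2  2  2  2
 j  0  1  1  1  2  2  2  2  2
 m  0  1  1  1  2  2  2  2  2
 c  0  1  1  1  2  2  2  2  2
 k  0  1  2  2  2  2  2  2  2

2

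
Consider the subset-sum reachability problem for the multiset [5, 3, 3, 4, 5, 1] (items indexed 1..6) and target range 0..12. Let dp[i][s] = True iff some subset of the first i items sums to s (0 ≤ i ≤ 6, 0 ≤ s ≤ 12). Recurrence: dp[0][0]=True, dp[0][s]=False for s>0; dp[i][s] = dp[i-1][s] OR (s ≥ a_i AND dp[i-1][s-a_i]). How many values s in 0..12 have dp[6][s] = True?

i\s   0   1   2   3   4   5   6   7   8   9  10  11  12
  0   T   F   F   F   F   F   F   F   F   F   F   F   F
  1   T   F   F   F   F   T   F   F   F   F   F   F   F
  2   T   F   F   T   F   T   F   F   T   F   F   F   F
  3   T   F   F   T   F   T   T   F   T   F   F   T   F
  4   T   F   F   T   T   T   T   T   T   T   T   T   T
  5   T   F   F   T   T   T   T   T   T   T   T   T   T
  6   T   T   F   T   T   T   T   T   T   T   T   T   T

12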